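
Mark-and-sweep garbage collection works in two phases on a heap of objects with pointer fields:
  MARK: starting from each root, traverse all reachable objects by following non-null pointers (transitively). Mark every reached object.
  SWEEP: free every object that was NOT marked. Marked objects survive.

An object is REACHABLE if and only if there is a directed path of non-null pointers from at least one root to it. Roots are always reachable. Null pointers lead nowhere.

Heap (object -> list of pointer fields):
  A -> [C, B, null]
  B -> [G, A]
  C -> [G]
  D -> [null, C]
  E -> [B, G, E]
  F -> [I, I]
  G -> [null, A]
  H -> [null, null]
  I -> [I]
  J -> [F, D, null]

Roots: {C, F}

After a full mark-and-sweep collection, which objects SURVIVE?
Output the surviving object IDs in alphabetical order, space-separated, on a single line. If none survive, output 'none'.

Roots: C F
Mark C: refs=G, marked=C
Mark F: refs=I I, marked=C F
Mark G: refs=null A, marked=C F G
Mark I: refs=I, marked=C F G I
Mark A: refs=C B null, marked=A C F G I
Mark B: refs=G A, marked=A B C F G I
Unmarked (collected): D E H J

Answer: A B C F G I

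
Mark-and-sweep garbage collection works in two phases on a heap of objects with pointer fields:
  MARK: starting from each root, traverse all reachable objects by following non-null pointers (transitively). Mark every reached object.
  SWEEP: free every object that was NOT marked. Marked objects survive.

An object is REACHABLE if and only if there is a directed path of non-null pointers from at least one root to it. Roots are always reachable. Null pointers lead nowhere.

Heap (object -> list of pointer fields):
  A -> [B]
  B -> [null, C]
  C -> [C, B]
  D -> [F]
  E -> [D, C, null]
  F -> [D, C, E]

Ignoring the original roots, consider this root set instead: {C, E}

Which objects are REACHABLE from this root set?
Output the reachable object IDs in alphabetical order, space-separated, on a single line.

Roots: C E
Mark C: refs=C B, marked=C
Mark E: refs=D C null, marked=C E
Mark B: refs=null C, marked=B C E
Mark D: refs=F, marked=B C D E
Mark F: refs=D C E, marked=B C D E F
Unmarked (collected): A

Answer: B C D E F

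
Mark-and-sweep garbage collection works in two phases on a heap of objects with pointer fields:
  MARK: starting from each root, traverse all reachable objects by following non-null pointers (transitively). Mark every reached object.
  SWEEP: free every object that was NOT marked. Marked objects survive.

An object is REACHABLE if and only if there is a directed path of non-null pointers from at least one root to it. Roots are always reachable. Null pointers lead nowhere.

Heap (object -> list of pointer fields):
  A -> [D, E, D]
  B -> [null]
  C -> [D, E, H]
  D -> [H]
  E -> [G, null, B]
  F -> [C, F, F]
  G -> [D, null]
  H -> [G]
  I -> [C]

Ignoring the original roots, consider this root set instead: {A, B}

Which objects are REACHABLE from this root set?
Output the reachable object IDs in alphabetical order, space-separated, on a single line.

Answer: A B D E G H

Derivation:
Roots: A B
Mark A: refs=D E D, marked=A
Mark B: refs=null, marked=A B
Mark D: refs=H, marked=A B D
Mark E: refs=G null B, marked=A B D E
Mark H: refs=G, marked=A B D E H
Mark G: refs=D null, marked=A B D E G H
Unmarked (collected): C F I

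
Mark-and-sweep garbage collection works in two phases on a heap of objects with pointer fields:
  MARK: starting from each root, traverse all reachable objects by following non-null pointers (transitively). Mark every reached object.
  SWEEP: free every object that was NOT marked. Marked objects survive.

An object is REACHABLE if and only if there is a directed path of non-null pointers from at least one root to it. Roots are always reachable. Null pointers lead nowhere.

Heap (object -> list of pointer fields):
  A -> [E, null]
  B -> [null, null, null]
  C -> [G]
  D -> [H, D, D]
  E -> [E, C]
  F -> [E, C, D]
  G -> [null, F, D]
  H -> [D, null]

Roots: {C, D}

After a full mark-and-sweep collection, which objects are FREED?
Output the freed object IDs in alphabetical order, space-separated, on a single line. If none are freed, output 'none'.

Roots: C D
Mark C: refs=G, marked=C
Mark D: refs=H D D, marked=C D
Mark G: refs=null F D, marked=C D G
Mark H: refs=D null, marked=C D G H
Mark F: refs=E C D, marked=C D F G H
Mark E: refs=E C, marked=C D E F G H
Unmarked (collected): A B

Answer: A B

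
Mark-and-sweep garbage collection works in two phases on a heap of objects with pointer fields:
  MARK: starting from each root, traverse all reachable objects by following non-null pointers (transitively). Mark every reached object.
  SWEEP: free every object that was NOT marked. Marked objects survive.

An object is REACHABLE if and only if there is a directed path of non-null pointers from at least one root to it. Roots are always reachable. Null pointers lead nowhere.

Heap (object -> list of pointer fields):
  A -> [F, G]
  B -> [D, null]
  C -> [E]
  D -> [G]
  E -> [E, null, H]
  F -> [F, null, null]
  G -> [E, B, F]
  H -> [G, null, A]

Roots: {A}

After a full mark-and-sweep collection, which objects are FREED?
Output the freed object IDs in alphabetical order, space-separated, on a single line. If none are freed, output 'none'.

Answer: C

Derivation:
Roots: A
Mark A: refs=F G, marked=A
Mark F: refs=F null null, marked=A F
Mark G: refs=E B F, marked=A F G
Mark E: refs=E null H, marked=A E F G
Mark B: refs=D null, marked=A B E F G
Mark H: refs=G null A, marked=A B E F G H
Mark D: refs=G, marked=A B D E F G H
Unmarked (collected): C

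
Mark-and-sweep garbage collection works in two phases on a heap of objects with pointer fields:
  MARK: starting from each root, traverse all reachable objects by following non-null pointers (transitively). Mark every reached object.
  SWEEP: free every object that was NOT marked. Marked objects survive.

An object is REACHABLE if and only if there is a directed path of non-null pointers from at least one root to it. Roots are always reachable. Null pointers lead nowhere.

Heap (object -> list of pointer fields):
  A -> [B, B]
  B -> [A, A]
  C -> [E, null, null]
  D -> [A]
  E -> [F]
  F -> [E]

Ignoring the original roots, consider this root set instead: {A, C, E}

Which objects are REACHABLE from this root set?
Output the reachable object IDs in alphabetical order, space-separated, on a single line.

Answer: A B C E F

Derivation:
Roots: A C E
Mark A: refs=B B, marked=A
Mark C: refs=E null null, marked=A C
Mark E: refs=F, marked=A C E
Mark B: refs=A A, marked=A B C E
Mark F: refs=E, marked=A B C E F
Unmarked (collected): D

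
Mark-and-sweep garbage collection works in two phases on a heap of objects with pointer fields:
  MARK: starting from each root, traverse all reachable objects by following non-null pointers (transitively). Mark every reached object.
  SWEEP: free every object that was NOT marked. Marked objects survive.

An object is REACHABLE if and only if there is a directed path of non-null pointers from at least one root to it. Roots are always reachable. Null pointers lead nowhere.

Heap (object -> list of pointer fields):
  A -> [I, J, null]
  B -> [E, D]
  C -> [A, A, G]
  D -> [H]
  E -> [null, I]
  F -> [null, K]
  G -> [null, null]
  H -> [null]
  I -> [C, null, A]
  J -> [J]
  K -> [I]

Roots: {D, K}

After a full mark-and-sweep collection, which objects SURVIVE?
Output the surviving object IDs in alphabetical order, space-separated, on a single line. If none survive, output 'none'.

Answer: A C D G H I J K

Derivation:
Roots: D K
Mark D: refs=H, marked=D
Mark K: refs=I, marked=D K
Mark H: refs=null, marked=D H K
Mark I: refs=C null A, marked=D H I K
Mark C: refs=A A G, marked=C D H I K
Mark A: refs=I J null, marked=A C D H I K
Mark G: refs=null null, marked=A C D G H I K
Mark J: refs=J, marked=A C D G H I J K
Unmarked (collected): B E F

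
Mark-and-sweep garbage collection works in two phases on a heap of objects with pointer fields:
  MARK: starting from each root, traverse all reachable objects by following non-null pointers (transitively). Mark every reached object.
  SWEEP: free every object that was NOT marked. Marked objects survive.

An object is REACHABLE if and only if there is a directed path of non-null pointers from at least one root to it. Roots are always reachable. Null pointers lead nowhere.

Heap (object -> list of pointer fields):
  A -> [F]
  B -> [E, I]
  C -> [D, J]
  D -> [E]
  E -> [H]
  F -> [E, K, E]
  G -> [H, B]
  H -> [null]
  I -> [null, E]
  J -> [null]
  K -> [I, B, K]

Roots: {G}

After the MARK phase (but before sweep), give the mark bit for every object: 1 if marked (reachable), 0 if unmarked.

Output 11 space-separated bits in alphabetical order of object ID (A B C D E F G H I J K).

Roots: G
Mark G: refs=H B, marked=G
Mark H: refs=null, marked=G H
Mark B: refs=E I, marked=B G H
Mark E: refs=H, marked=B E G H
Mark I: refs=null E, marked=B E G H I
Unmarked (collected): A C D F J K

Answer: 0 1 0 0 1 0 1 1 1 0 0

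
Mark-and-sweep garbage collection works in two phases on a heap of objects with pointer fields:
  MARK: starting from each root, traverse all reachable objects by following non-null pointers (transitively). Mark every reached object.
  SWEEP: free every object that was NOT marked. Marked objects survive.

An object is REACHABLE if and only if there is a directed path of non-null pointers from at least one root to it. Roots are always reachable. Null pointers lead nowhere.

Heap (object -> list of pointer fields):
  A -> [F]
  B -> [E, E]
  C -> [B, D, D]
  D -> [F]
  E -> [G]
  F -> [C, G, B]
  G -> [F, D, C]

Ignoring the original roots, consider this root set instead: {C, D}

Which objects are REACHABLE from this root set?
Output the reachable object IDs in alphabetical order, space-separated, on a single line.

Answer: B C D E F G

Derivation:
Roots: C D
Mark C: refs=B D D, marked=C
Mark D: refs=F, marked=C D
Mark B: refs=E E, marked=B C D
Mark F: refs=C G B, marked=B C D F
Mark E: refs=G, marked=B C D E F
Mark G: refs=F D C, marked=B C D E F G
Unmarked (collected): A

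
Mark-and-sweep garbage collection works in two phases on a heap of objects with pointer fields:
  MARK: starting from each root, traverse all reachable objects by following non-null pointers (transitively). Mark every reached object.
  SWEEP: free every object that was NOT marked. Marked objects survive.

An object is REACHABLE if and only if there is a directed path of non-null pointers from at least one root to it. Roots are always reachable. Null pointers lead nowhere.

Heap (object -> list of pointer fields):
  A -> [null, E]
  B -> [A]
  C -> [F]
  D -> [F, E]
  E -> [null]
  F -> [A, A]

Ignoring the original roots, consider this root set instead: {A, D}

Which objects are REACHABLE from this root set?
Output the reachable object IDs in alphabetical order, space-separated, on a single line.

Roots: A D
Mark A: refs=null E, marked=A
Mark D: refs=F E, marked=A D
Mark E: refs=null, marked=A D E
Mark F: refs=A A, marked=A D E F
Unmarked (collected): B C

Answer: A D E F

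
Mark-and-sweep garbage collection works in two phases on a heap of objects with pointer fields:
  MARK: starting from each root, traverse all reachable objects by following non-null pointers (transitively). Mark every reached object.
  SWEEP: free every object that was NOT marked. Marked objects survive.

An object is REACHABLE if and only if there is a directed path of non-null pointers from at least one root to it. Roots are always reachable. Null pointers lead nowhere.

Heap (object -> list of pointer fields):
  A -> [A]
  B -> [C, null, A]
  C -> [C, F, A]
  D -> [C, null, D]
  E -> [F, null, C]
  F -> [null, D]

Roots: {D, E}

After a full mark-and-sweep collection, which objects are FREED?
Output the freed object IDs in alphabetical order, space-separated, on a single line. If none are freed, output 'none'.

Roots: D E
Mark D: refs=C null D, marked=D
Mark E: refs=F null C, marked=D E
Mark C: refs=C F A, marked=C D E
Mark F: refs=null D, marked=C D E F
Mark A: refs=A, marked=A C D E F
Unmarked (collected): B

Answer: B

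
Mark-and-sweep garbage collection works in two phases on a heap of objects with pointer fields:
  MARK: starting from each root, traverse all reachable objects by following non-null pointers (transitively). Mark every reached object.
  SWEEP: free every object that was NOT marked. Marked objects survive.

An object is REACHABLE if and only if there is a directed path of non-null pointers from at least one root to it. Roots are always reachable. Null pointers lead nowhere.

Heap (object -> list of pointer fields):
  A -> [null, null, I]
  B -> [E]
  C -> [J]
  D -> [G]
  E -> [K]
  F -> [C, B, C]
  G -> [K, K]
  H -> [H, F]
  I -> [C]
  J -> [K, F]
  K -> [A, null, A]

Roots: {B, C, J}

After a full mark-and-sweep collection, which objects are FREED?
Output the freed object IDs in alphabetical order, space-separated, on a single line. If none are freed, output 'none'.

Answer: D G H

Derivation:
Roots: B C J
Mark B: refs=E, marked=B
Mark C: refs=J, marked=B C
Mark J: refs=K F, marked=B C J
Mark E: refs=K, marked=B C E J
Mark K: refs=A null A, marked=B C E J K
Mark F: refs=C B C, marked=B C E F J K
Mark A: refs=null null I, marked=A B C E F J K
Mark I: refs=C, marked=A B C E F I J K
Unmarked (collected): D G H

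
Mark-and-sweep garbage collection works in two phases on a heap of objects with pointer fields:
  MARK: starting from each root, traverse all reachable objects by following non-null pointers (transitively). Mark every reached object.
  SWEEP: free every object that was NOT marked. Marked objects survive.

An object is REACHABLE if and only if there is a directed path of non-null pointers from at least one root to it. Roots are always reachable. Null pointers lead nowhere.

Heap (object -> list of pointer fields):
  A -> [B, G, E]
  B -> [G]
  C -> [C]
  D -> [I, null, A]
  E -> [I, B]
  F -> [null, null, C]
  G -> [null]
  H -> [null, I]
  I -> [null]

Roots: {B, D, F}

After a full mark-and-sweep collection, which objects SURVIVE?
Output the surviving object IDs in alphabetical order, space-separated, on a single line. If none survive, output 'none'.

Roots: B D F
Mark B: refs=G, marked=B
Mark D: refs=I null A, marked=B D
Mark F: refs=null null C, marked=B D F
Mark G: refs=null, marked=B D F G
Mark I: refs=null, marked=B D F G I
Mark A: refs=B G E, marked=A B D F G I
Mark C: refs=C, marked=A B C D F G I
Mark E: refs=I B, marked=A B C D E F G I
Unmarked (collected): H

Answer: A B C D E F G I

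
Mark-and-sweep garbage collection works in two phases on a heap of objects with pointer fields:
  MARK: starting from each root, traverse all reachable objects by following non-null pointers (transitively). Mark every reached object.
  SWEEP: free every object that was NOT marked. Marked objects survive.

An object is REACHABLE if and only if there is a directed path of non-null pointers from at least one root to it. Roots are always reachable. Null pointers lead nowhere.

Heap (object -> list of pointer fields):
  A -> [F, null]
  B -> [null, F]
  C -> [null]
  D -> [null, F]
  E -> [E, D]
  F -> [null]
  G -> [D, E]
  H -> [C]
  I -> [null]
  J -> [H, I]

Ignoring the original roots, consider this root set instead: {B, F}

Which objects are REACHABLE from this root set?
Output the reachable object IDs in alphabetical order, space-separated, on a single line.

Roots: B F
Mark B: refs=null F, marked=B
Mark F: refs=null, marked=B F
Unmarked (collected): A C D E G H I J

Answer: B F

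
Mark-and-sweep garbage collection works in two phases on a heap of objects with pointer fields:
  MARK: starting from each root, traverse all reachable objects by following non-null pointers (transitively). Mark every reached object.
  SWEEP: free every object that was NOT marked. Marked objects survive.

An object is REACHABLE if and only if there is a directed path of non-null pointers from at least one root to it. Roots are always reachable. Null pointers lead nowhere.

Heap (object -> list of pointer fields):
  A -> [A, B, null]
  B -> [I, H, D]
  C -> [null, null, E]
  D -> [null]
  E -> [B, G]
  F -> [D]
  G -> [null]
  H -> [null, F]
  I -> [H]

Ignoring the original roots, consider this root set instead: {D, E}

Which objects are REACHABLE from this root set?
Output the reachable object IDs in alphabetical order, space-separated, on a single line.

Answer: B D E F G H I

Derivation:
Roots: D E
Mark D: refs=null, marked=D
Mark E: refs=B G, marked=D E
Mark B: refs=I H D, marked=B D E
Mark G: refs=null, marked=B D E G
Mark I: refs=H, marked=B D E G I
Mark H: refs=null F, marked=B D E G H I
Mark F: refs=D, marked=B D E F G H I
Unmarked (collected): A C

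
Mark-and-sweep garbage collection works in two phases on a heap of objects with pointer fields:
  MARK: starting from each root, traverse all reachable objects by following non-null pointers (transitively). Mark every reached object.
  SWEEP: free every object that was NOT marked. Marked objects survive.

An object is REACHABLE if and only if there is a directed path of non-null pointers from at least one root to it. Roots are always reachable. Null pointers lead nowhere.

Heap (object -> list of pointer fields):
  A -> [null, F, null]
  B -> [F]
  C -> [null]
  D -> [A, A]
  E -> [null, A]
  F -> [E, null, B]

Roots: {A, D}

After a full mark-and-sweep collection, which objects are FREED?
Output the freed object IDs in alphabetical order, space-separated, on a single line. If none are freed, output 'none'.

Answer: C

Derivation:
Roots: A D
Mark A: refs=null F null, marked=A
Mark D: refs=A A, marked=A D
Mark F: refs=E null B, marked=A D F
Mark E: refs=null A, marked=A D E F
Mark B: refs=F, marked=A B D E F
Unmarked (collected): C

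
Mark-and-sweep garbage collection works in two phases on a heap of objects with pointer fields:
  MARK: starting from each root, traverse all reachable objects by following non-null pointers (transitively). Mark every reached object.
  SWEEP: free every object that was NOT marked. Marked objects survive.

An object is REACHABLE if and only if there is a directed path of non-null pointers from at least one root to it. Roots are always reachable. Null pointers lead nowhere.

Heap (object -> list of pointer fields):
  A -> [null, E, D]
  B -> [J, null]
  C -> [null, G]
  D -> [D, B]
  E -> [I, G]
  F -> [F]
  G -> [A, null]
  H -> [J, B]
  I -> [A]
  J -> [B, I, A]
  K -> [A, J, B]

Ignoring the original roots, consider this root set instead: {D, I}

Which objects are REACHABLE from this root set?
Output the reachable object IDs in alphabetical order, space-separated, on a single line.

Roots: D I
Mark D: refs=D B, marked=D
Mark I: refs=A, marked=D I
Mark B: refs=J null, marked=B D I
Mark A: refs=null E D, marked=A B D I
Mark J: refs=B I A, marked=A B D I J
Mark E: refs=I G, marked=A B D E I J
Mark G: refs=A null, marked=A B D E G I J
Unmarked (collected): C F H K

Answer: A B D E G I J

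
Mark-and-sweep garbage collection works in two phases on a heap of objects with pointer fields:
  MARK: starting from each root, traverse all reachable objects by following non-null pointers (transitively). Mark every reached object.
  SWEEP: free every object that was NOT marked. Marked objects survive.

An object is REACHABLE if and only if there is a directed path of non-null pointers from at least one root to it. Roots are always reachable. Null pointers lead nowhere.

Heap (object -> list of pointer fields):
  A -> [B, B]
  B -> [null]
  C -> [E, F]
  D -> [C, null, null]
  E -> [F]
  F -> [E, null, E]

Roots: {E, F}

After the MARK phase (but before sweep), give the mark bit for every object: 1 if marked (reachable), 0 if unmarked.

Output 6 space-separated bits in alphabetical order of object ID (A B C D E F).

Roots: E F
Mark E: refs=F, marked=E
Mark F: refs=E null E, marked=E F
Unmarked (collected): A B C D

Answer: 0 0 0 0 1 1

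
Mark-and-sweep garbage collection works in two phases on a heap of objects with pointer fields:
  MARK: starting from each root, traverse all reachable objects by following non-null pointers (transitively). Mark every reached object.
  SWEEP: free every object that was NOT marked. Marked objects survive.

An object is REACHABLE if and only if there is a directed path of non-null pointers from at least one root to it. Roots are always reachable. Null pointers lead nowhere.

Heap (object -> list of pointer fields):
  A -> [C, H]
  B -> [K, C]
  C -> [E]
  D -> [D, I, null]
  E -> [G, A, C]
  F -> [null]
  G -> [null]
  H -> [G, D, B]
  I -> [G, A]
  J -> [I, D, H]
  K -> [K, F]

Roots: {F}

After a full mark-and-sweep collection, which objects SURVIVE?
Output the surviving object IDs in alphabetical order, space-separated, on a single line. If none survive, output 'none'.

Roots: F
Mark F: refs=null, marked=F
Unmarked (collected): A B C D E G H I J K

Answer: F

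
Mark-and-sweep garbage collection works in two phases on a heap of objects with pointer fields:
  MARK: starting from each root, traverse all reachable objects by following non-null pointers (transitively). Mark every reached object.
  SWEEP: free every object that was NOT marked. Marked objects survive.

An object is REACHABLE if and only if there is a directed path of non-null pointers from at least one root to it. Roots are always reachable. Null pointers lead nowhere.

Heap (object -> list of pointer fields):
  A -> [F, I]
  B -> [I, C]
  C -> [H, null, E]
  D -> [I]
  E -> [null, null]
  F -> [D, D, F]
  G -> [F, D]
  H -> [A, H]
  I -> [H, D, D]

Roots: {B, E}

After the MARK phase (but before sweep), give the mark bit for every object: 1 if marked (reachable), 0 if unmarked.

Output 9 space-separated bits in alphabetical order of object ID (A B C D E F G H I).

Answer: 1 1 1 1 1 1 0 1 1

Derivation:
Roots: B E
Mark B: refs=I C, marked=B
Mark E: refs=null null, marked=B E
Mark I: refs=H D D, marked=B E I
Mark C: refs=H null E, marked=B C E I
Mark H: refs=A H, marked=B C E H I
Mark D: refs=I, marked=B C D E H I
Mark A: refs=F I, marked=A B C D E H I
Mark F: refs=D D F, marked=A B C D E F H I
Unmarked (collected): G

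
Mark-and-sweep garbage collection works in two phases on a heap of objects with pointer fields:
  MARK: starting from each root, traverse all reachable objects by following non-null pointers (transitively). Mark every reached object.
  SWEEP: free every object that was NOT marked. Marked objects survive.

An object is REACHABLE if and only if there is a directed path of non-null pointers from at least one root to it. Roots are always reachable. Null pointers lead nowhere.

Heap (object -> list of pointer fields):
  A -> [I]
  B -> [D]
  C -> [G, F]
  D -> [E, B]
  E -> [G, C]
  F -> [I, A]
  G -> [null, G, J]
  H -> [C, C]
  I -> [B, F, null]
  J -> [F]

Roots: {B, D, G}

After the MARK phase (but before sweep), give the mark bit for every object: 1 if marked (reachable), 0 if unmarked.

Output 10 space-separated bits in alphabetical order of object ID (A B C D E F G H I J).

Answer: 1 1 1 1 1 1 1 0 1 1

Derivation:
Roots: B D G
Mark B: refs=D, marked=B
Mark D: refs=E B, marked=B D
Mark G: refs=null G J, marked=B D G
Mark E: refs=G C, marked=B D E G
Mark J: refs=F, marked=B D E G J
Mark C: refs=G F, marked=B C D E G J
Mark F: refs=I A, marked=B C D E F G J
Mark I: refs=B F null, marked=B C D E F G I J
Mark A: refs=I, marked=A B C D E F G I J
Unmarked (collected): H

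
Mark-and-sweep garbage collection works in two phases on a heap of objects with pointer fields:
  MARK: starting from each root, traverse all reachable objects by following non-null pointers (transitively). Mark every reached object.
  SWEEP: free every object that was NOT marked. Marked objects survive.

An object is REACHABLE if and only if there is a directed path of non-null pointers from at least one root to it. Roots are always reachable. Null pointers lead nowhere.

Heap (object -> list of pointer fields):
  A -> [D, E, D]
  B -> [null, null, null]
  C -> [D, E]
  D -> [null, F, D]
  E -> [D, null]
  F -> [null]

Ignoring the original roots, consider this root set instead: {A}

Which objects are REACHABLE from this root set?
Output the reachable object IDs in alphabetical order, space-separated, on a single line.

Roots: A
Mark A: refs=D E D, marked=A
Mark D: refs=null F D, marked=A D
Mark E: refs=D null, marked=A D E
Mark F: refs=null, marked=A D E F
Unmarked (collected): B C

Answer: A D E F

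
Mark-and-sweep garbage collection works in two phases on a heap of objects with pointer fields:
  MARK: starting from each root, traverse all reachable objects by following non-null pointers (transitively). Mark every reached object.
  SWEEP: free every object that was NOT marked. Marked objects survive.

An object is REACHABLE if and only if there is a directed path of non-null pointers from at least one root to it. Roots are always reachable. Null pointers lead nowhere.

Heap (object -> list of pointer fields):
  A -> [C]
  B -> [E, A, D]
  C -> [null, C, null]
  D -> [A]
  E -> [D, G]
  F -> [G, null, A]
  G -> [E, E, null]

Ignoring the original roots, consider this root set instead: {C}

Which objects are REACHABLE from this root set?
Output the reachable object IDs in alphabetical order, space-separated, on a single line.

Answer: C

Derivation:
Roots: C
Mark C: refs=null C null, marked=C
Unmarked (collected): A B D E F G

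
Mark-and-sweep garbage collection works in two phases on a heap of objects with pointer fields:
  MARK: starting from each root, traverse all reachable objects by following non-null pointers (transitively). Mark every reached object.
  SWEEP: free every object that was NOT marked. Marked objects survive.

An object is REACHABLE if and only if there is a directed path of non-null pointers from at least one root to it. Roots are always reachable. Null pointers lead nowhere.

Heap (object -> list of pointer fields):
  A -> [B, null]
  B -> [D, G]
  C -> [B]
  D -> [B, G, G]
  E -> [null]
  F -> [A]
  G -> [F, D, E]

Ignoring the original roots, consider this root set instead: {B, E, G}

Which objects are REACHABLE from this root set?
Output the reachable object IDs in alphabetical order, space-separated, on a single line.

Answer: A B D E F G

Derivation:
Roots: B E G
Mark B: refs=D G, marked=B
Mark E: refs=null, marked=B E
Mark G: refs=F D E, marked=B E G
Mark D: refs=B G G, marked=B D E G
Mark F: refs=A, marked=B D E F G
Mark A: refs=B null, marked=A B D E F G
Unmarked (collected): C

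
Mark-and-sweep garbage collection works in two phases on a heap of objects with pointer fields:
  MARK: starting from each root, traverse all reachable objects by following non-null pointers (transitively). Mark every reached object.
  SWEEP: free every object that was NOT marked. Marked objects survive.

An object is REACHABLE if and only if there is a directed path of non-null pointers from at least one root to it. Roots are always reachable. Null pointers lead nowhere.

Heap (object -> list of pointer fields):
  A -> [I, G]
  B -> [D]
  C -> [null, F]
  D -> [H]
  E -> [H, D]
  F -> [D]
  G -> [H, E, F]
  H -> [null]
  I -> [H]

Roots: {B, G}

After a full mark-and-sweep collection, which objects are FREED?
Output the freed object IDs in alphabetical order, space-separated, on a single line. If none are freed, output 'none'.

Roots: B G
Mark B: refs=D, marked=B
Mark G: refs=H E F, marked=B G
Mark D: refs=H, marked=B D G
Mark H: refs=null, marked=B D G H
Mark E: refs=H D, marked=B D E G H
Mark F: refs=D, marked=B D E F G H
Unmarked (collected): A C I

Answer: A C I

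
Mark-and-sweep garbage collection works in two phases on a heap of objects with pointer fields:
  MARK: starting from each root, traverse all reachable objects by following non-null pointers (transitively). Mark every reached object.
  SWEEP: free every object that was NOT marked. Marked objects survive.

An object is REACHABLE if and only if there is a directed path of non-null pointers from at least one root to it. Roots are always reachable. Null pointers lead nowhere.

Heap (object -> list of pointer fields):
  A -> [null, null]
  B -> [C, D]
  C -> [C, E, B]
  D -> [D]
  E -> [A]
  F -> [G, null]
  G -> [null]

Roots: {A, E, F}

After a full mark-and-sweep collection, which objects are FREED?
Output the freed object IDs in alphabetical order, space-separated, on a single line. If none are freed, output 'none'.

Answer: B C D

Derivation:
Roots: A E F
Mark A: refs=null null, marked=A
Mark E: refs=A, marked=A E
Mark F: refs=G null, marked=A E F
Mark G: refs=null, marked=A E F G
Unmarked (collected): B C D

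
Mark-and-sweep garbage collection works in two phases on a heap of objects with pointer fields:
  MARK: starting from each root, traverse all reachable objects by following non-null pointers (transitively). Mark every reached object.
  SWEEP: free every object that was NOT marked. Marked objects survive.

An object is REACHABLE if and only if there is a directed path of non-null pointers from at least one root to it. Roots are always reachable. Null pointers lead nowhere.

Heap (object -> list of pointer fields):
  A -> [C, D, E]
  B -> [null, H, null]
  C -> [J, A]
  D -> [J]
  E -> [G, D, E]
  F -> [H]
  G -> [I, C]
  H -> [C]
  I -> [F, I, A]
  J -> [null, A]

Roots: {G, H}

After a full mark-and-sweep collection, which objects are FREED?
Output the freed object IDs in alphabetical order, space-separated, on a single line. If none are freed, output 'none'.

Answer: B

Derivation:
Roots: G H
Mark G: refs=I C, marked=G
Mark H: refs=C, marked=G H
Mark I: refs=F I A, marked=G H I
Mark C: refs=J A, marked=C G H I
Mark F: refs=H, marked=C F G H I
Mark A: refs=C D E, marked=A C F G H I
Mark J: refs=null A, marked=A C F G H I J
Mark D: refs=J, marked=A C D F G H I J
Mark E: refs=G D E, marked=A C D E F G H I J
Unmarked (collected): B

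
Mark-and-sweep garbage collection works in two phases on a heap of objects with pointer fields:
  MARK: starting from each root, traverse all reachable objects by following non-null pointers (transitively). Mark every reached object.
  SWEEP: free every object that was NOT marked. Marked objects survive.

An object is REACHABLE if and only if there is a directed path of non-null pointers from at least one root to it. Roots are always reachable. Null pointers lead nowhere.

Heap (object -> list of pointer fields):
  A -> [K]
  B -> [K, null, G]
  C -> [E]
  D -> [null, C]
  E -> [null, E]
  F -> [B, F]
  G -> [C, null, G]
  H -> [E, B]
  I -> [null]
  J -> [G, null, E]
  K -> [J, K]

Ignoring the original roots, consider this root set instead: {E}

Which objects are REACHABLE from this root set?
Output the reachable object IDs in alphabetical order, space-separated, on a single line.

Roots: E
Mark E: refs=null E, marked=E
Unmarked (collected): A B C D F G H I J K

Answer: E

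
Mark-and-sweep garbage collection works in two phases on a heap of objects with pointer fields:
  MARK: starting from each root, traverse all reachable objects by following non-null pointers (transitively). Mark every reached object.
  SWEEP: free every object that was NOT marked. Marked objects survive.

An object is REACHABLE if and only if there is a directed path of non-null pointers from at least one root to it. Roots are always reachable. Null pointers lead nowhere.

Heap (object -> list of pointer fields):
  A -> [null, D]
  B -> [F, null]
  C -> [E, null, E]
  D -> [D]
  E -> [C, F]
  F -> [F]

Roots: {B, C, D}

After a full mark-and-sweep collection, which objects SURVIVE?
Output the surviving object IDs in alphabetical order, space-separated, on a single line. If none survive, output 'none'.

Roots: B C D
Mark B: refs=F null, marked=B
Mark C: refs=E null E, marked=B C
Mark D: refs=D, marked=B C D
Mark F: refs=F, marked=B C D F
Mark E: refs=C F, marked=B C D E F
Unmarked (collected): A

Answer: B C D E F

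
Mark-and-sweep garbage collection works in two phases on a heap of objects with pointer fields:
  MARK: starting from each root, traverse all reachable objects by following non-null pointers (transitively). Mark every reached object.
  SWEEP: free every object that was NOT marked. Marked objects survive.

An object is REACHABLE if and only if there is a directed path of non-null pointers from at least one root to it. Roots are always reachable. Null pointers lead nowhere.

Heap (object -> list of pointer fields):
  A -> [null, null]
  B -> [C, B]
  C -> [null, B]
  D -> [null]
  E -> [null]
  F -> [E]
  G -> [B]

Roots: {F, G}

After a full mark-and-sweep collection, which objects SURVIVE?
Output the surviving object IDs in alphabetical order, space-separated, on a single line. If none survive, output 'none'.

Answer: B C E F G

Derivation:
Roots: F G
Mark F: refs=E, marked=F
Mark G: refs=B, marked=F G
Mark E: refs=null, marked=E F G
Mark B: refs=C B, marked=B E F G
Mark C: refs=null B, marked=B C E F G
Unmarked (collected): A D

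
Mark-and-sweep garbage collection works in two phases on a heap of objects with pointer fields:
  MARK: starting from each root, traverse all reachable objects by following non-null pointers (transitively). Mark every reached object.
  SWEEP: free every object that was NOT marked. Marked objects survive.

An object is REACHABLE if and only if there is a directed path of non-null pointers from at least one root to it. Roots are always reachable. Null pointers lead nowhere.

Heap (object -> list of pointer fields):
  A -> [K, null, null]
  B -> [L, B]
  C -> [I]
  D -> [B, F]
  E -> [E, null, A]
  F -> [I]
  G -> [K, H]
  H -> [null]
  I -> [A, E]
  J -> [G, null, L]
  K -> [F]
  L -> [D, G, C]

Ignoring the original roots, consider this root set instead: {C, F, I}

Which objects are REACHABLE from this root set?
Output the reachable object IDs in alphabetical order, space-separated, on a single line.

Roots: C F I
Mark C: refs=I, marked=C
Mark F: refs=I, marked=C F
Mark I: refs=A E, marked=C F I
Mark A: refs=K null null, marked=A C F I
Mark E: refs=E null A, marked=A C E F I
Mark K: refs=F, marked=A C E F I K
Unmarked (collected): B D G H J L

Answer: A C E F I K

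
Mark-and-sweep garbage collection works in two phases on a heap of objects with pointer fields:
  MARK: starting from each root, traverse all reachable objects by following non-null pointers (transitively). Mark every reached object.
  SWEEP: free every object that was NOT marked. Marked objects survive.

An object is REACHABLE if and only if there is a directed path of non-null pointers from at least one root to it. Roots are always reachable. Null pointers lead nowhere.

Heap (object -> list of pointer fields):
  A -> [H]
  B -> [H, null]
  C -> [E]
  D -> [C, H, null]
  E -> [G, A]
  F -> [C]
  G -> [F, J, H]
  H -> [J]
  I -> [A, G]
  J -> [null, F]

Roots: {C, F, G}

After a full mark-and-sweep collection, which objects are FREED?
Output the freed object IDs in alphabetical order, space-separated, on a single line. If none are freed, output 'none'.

Answer: B D I

Derivation:
Roots: C F G
Mark C: refs=E, marked=C
Mark F: refs=C, marked=C F
Mark G: refs=F J H, marked=C F G
Mark E: refs=G A, marked=C E F G
Mark J: refs=null F, marked=C E F G J
Mark H: refs=J, marked=C E F G H J
Mark A: refs=H, marked=A C E F G H J
Unmarked (collected): B D I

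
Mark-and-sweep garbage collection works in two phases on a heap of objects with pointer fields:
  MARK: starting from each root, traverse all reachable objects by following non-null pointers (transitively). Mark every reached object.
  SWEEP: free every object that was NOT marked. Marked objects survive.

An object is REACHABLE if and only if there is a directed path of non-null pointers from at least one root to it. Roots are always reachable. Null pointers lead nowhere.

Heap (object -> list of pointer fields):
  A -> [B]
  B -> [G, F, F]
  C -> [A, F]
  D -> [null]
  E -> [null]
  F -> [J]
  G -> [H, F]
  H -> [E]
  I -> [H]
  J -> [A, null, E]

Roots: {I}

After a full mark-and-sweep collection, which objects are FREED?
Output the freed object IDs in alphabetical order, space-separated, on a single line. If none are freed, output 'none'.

Answer: A B C D F G J

Derivation:
Roots: I
Mark I: refs=H, marked=I
Mark H: refs=E, marked=H I
Mark E: refs=null, marked=E H I
Unmarked (collected): A B C D F G J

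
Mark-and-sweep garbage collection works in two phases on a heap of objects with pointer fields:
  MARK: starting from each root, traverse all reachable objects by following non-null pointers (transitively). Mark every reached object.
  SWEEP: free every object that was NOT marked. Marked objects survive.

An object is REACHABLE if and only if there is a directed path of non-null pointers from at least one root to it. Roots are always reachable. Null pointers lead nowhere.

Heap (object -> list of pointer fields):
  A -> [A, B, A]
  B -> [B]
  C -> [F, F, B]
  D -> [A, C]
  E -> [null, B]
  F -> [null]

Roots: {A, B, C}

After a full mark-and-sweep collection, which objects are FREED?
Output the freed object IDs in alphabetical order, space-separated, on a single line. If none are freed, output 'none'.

Answer: D E

Derivation:
Roots: A B C
Mark A: refs=A B A, marked=A
Mark B: refs=B, marked=A B
Mark C: refs=F F B, marked=A B C
Mark F: refs=null, marked=A B C F
Unmarked (collected): D E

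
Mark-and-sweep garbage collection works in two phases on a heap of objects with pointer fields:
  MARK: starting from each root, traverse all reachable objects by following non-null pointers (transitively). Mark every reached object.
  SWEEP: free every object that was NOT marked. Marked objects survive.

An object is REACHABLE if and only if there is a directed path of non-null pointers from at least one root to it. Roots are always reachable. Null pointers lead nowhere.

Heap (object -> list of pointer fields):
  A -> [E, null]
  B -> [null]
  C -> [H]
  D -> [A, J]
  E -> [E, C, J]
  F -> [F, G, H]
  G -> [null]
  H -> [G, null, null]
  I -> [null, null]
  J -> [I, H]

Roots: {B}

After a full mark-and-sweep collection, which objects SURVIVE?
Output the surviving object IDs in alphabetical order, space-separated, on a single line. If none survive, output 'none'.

Answer: B

Derivation:
Roots: B
Mark B: refs=null, marked=B
Unmarked (collected): A C D E F G H I J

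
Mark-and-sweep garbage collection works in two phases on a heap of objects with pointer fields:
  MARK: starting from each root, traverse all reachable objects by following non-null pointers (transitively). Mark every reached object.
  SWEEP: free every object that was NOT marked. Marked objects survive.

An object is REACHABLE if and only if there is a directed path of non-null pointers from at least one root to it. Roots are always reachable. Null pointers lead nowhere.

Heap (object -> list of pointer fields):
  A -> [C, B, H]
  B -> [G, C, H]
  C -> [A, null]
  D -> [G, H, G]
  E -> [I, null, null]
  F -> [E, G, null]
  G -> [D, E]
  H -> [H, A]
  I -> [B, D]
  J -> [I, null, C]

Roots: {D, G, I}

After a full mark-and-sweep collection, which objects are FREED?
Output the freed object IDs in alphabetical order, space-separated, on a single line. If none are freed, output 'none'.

Answer: F J

Derivation:
Roots: D G I
Mark D: refs=G H G, marked=D
Mark G: refs=D E, marked=D G
Mark I: refs=B D, marked=D G I
Mark H: refs=H A, marked=D G H I
Mark E: refs=I null null, marked=D E G H I
Mark B: refs=G C H, marked=B D E G H I
Mark A: refs=C B H, marked=A B D E G H I
Mark C: refs=A null, marked=A B C D E G H I
Unmarked (collected): F J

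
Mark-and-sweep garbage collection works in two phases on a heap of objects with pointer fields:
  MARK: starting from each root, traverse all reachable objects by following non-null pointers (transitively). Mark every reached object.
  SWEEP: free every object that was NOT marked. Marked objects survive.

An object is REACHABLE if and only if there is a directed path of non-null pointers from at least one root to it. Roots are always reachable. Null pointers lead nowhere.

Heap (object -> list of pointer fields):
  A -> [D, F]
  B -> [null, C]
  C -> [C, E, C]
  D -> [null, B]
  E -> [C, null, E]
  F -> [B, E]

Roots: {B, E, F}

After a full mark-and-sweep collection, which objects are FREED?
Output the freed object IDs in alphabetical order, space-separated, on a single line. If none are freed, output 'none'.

Answer: A D

Derivation:
Roots: B E F
Mark B: refs=null C, marked=B
Mark E: refs=C null E, marked=B E
Mark F: refs=B E, marked=B E F
Mark C: refs=C E C, marked=B C E F
Unmarked (collected): A D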